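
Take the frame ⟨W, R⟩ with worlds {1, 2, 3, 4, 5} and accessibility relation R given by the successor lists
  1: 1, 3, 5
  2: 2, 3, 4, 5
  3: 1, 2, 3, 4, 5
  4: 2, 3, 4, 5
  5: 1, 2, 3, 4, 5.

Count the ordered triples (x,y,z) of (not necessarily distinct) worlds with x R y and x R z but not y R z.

Enumerating: (3,1,2), (3,1,4), (3,2,1), (3,4,1), (5,1,2), (5,1,4), (5,2,1), (5,4,1).

8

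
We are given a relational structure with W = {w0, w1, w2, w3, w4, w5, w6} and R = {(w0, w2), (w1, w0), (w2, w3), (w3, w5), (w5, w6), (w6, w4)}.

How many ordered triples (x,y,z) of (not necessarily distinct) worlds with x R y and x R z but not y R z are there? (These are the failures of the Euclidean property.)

Enumerating: (w0,w2,w2), (w1,w0,w0), (w2,w3,w3), (w3,w5,w5), (w5,w6,w6), (w6,w4,w4).

6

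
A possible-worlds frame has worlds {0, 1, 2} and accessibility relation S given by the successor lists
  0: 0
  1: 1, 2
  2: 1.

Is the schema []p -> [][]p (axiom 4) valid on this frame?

The schema 4 characterises exactly the transitive frames.
Transitive: no — 2 S 1 and 1 S 2, but not 2 S 2.

No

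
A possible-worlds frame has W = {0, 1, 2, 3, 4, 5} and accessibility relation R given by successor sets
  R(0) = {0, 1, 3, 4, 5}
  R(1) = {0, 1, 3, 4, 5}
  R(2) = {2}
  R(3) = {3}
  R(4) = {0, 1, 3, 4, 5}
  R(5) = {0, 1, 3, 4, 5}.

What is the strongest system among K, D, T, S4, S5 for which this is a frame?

S4

Serial (axiom D): yes — every world has a successor (e.g. 0 R 0).
Reflexive (axiom T): yes — every world is R-related to itself.
Transitive (axiom 4): yes — every two-step R-path is closed by a direct edge.
Euclidean (axiom 5): no — 0 R 3 and 0 R 1, but not 3 R 1.
So F validates K, D, T, S4; S5 would additionally require R to be Euclidean. The strongest is S4.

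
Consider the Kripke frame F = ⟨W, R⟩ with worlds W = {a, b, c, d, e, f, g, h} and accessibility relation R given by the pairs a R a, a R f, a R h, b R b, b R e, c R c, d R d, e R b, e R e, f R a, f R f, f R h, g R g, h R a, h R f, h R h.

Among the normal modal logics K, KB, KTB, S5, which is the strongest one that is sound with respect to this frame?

S5

Symmetric (axiom B): yes — every pair in R has its reverse in R.
Reflexive (axiom T): yes — every world is R-related to itself.
Euclidean (axiom 5): yes — any two successors of a common world are R-related.
So F validates K, KB, KTB, S5. The strongest is S5.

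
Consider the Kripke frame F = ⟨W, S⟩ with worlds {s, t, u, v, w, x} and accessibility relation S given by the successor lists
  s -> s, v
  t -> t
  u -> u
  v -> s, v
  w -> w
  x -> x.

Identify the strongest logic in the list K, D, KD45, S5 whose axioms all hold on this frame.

Serial (axiom D): yes — every world has a successor (e.g. s S s).
Euclidean (axiom 5): yes — any two successors of a common world are S-related.
Transitive (axiom 4): yes — every two-step S-path is closed by a direct edge.
Reflexive (axiom T): yes — every world is S-related to itself.
So F validates K, D, KD45, S5. The strongest is S5.

S5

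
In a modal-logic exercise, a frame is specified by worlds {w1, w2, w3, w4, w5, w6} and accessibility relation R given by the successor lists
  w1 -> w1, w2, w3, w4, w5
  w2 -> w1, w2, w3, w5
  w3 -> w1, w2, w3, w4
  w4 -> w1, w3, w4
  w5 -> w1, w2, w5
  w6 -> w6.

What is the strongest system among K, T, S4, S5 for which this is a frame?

Reflexive (axiom T): yes — every world is R-related to itself.
Transitive (axiom 4): no — w2 R w1 and w1 R w4, but not w2 R w4.
Euclidean (axiom 5): no — w1 R w2 and w1 R w4, but not w2 R w4.
So F validates K, T; S4 would additionally require R to be transitive. The strongest is T.

T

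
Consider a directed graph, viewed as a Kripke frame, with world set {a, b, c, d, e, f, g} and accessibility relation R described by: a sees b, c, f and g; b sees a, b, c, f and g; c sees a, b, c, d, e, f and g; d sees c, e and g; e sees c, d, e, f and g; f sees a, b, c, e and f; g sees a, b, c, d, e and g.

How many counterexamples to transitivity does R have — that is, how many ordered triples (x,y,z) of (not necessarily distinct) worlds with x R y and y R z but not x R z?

Enumerating: (a,b,a), (a,c,a), (a,c,d), (a,c,e), (a,f,a), (a,f,e), (a,g,a), (a,g,d), (a,g,e), (b,c,d), (b,c,e), (b,f,e), … and 27 more.
Total: 39.

39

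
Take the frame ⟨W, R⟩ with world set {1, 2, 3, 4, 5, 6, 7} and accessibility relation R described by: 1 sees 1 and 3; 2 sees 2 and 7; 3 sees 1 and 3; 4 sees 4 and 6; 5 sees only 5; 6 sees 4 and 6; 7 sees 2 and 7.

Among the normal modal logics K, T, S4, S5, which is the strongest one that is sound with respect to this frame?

S5

Reflexive (axiom T): yes — every world is R-related to itself.
Transitive (axiom 4): yes — every two-step R-path is closed by a direct edge.
Euclidean (axiom 5): yes — any two successors of a common world are R-related.
So F validates K, T, S4, S5. The strongest is S5.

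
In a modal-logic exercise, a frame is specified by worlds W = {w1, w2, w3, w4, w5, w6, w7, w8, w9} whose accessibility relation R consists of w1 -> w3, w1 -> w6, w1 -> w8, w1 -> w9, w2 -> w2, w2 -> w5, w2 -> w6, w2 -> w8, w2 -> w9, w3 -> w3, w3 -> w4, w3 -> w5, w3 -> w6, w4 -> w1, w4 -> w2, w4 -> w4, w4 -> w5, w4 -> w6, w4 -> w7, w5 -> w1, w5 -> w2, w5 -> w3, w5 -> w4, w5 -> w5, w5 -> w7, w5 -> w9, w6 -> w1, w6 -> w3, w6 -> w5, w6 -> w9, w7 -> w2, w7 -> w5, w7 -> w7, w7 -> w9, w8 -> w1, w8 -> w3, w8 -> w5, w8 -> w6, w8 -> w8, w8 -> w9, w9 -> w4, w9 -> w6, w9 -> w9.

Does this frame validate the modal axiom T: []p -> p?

No

Axiom T corresponds to the accessibility relation being reflexive.
Reflexive: no — w1 is not related to itself.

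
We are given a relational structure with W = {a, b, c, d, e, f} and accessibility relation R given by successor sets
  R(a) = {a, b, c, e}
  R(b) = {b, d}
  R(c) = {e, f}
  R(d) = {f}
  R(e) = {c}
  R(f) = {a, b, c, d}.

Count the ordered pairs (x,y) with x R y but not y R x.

Enumerating: (a,b), (a,c), (a,e), (b,d), (f,a), (f,b).

6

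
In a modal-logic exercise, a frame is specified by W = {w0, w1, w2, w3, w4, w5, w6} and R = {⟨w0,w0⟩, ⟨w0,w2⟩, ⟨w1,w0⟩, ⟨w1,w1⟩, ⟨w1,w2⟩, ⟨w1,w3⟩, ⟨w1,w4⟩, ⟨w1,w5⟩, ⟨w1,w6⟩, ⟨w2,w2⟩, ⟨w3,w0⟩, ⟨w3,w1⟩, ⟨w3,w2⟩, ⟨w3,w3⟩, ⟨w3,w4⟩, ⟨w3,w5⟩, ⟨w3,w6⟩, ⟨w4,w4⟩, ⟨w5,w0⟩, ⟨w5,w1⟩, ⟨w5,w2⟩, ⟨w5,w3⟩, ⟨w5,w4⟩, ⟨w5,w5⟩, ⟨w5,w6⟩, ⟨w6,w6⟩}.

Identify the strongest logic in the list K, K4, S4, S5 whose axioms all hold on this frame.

Transitive (axiom 4): yes — every two-step R-path is closed by a direct edge.
Reflexive (axiom T): yes — every world is R-related to itself.
Euclidean (axiom 5): no — w1 R w0 and w1 R w3, but not w0 R w3.
So F validates K, K4, S4; S5 would additionally require R to be Euclidean. The strongest is S4.

S4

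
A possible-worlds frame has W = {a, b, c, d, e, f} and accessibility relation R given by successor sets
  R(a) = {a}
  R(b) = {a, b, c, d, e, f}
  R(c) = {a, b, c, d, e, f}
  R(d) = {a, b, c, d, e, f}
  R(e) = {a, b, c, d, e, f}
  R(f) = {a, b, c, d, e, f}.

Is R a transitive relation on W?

Transitive: yes — every two-step R-path is closed by a direct edge.

Yes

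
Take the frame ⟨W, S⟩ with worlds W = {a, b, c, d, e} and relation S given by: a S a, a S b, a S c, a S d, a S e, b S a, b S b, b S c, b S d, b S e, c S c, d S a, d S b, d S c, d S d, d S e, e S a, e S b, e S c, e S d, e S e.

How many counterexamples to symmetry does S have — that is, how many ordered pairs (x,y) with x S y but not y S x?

4

Enumerating: (a,c), (b,c), (d,c), (e,c).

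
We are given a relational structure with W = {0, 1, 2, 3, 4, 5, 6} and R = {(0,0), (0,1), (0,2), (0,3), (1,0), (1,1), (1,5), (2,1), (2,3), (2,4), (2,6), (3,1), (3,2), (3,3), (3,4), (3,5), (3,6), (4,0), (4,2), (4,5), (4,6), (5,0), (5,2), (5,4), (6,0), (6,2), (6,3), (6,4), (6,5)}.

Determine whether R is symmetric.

No

Symmetric: no — 0 R 2 but not 2 R 0.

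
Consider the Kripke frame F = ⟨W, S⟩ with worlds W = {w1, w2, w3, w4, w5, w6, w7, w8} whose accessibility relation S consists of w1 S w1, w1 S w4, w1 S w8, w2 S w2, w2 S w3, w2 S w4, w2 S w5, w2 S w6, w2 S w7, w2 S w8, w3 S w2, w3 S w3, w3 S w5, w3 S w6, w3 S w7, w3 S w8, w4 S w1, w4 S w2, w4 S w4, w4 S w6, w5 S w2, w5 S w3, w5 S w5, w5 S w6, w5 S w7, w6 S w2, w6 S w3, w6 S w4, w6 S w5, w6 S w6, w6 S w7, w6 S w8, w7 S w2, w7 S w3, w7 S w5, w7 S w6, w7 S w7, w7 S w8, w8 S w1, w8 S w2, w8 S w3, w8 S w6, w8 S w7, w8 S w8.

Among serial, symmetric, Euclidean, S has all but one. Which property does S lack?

Euclidean

Serial: yes — every world has a successor (e.g. w1 S w1).
Symmetric: yes — every pair in S has its reverse in S.
Euclidean: no — w1 S w4 and w1 S w8, but not w4 S w8.
Only Euclidean fails.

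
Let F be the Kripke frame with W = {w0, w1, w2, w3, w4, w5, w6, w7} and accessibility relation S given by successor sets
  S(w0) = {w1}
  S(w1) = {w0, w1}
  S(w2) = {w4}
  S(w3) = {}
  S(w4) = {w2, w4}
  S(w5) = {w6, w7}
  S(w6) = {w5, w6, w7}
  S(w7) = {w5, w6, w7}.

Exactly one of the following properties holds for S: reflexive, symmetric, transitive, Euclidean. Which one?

Reflexive: no — w0 is not related to itself.
Symmetric: yes — every pair in S has its reverse in S.
Transitive: no — w0 S w1 and w1 S w0, but not w0 S w0.
Euclidean: no — w1 S w0 and w1 S w0, but not w0 S w0.
Only symmetric holds.

symmetric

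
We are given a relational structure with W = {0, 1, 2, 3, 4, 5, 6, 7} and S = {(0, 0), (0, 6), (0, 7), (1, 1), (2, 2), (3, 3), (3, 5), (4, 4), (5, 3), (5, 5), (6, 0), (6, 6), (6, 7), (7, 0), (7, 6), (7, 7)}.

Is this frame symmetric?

Symmetric: yes — every pair in S has its reverse in S.

Yes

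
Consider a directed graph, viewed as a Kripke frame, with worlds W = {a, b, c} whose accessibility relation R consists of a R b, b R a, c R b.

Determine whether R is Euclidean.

Euclidean: no — a R b and a R b, but not b R b.

No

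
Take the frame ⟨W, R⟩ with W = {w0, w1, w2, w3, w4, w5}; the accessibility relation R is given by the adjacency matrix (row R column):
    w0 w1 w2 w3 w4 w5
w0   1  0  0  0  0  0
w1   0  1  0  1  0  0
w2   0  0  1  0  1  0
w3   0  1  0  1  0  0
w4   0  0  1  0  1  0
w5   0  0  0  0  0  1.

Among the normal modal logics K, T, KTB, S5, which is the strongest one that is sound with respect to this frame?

S5

Reflexive (axiom T): yes — every world is R-related to itself.
Symmetric (axiom B): yes — every pair in R has its reverse in R.
Euclidean (axiom 5): yes — any two successors of a common world are R-related.
So F validates K, T, KTB, S5. The strongest is S5.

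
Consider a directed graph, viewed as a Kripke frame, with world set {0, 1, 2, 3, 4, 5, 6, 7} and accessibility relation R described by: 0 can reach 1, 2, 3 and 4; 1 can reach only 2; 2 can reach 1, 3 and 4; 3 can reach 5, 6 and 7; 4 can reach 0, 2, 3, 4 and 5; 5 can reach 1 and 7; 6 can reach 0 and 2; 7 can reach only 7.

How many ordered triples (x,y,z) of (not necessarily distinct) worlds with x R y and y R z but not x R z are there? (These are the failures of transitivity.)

Enumerating: (0,3,5), (0,3,6), (0,3,7), (0,4,0), (0,4,5), (1,2,1), (1,2,3), (1,2,4), (2,1,2), (2,3,5), (2,3,6), (2,3,7), … and 19 more.
Total: 31.

31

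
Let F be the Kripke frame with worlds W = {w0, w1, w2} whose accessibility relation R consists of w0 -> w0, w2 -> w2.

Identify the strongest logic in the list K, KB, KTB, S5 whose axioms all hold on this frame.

Symmetric (axiom B): yes — every pair in R has its reverse in R.
Reflexive (axiom T): no — w1 is not related to itself.
Euclidean (axiom 5): yes — any two successors of a common world are R-related.
So F validates K, KB; KTB would additionally require R to be reflexive. The strongest is KB.

KB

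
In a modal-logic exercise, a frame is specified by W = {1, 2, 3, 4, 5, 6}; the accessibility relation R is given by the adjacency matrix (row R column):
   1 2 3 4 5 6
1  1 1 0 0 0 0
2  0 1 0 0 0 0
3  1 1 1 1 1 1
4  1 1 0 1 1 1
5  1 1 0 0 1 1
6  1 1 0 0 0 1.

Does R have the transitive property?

Transitive: yes — every two-step R-path is closed by a direct edge.

Yes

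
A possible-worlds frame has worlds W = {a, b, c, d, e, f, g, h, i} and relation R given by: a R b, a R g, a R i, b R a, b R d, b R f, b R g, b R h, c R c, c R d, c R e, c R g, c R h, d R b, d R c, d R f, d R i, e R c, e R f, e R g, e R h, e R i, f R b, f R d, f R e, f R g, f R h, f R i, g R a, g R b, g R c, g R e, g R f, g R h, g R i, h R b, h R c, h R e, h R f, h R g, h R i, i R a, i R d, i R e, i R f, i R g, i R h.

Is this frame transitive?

Transitive: no — a R b and b R d, but not a R d.

No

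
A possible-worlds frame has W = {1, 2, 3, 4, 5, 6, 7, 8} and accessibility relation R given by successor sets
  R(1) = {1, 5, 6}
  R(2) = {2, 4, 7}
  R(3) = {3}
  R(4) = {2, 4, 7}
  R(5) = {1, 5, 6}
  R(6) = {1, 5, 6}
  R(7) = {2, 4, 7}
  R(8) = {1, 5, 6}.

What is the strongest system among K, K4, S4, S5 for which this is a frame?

Transitive (axiom 4): yes — every two-step R-path is closed by a direct edge.
Reflexive (axiom T): no — 8 is not related to itself.
Euclidean (axiom 5): yes — any two successors of a common world are R-related.
So F validates K, K4; S4 would additionally require R to be reflexive. The strongest is K4.

K4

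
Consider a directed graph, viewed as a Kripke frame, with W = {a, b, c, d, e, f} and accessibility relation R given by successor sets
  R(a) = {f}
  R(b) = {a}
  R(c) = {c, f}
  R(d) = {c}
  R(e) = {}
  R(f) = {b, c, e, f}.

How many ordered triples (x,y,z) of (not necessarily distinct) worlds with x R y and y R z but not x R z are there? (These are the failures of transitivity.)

8

Enumerating: (a,f,b), (a,f,c), (a,f,e), (b,a,f), (c,f,b), (c,f,e), (d,c,f), (f,b,a).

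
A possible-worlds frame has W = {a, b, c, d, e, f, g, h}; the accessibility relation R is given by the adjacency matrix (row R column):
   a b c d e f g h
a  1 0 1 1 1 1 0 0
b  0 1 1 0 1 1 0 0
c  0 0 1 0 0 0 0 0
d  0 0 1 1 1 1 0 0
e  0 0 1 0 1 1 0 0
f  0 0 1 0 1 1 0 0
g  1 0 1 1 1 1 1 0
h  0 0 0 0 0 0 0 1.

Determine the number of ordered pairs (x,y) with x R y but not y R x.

17

Enumerating: (a,c), (a,d), (a,e), (a,f), (b,c), (b,e), (b,f), (d,c), (d,e), (d,f), (e,c), (f,c), (g,a), (g,c), (g,d), (g,e), (g,f).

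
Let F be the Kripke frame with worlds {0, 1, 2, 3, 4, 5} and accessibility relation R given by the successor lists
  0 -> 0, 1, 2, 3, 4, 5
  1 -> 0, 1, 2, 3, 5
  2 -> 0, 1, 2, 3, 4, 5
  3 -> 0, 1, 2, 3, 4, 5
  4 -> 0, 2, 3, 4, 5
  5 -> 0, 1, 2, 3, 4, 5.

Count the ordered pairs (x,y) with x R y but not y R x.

0

R is symmetric; there are no such tuples.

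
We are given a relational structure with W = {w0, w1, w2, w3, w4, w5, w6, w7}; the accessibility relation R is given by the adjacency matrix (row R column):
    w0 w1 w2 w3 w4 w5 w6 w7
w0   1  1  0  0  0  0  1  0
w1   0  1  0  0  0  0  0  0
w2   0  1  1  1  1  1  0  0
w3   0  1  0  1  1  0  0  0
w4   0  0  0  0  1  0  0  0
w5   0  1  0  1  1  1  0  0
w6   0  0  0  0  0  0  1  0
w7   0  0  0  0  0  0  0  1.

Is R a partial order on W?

Reflexive: yes — every world is R-related to itself.
Transitive: yes — every two-step R-path is closed by a direct edge.
Antisymmetric: yes — no distinct pair is related both ways.
So R is a partial order.

Yes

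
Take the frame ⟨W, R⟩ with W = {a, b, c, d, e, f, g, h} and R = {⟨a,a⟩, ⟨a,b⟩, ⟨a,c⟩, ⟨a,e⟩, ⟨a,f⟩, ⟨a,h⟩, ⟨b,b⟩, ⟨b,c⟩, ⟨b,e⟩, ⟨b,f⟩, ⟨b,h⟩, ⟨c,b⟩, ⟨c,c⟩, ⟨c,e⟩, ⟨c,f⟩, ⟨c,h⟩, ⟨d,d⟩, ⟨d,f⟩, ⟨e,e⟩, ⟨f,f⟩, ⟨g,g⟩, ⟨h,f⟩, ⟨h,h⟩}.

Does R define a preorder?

Reflexive: yes — every world is R-related to itself.
Transitive: yes — every two-step R-path is closed by a direct edge.
So R is a preorder.

Yes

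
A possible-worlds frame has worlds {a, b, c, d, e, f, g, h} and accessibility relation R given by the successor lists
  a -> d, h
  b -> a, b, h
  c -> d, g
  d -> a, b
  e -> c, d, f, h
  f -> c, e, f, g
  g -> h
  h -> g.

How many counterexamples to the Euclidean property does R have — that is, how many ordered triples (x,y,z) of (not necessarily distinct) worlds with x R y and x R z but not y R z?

Enumerating: (a,d,d), (a,d,h), (a,h,d), (a,h,h), (b,a,a), (b,a,b), (b,h,a), (b,h,b), (b,h,h), (c,d,d), (c,d,g), (c,g,d), … and 27 more.
Total: 39.

39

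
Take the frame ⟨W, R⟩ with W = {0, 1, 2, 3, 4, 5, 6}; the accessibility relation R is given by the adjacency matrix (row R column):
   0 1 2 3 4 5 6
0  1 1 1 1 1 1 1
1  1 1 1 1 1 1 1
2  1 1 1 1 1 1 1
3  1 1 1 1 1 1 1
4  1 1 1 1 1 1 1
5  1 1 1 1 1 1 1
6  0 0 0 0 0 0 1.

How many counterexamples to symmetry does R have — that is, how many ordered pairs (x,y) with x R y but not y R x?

6

Enumerating: (0,6), (1,6), (2,6), (3,6), (4,6), (5,6).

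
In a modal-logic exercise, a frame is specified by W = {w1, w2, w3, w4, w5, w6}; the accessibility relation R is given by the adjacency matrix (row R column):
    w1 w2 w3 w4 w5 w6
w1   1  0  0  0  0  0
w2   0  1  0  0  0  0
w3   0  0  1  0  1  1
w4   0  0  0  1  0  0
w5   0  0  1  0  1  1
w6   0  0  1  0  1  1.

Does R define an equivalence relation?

Reflexive: yes — every world is R-related to itself.
Symmetric: yes — every pair in R has its reverse in R.
Transitive: yes — every two-step R-path is closed by a direct edge.
So R is an equivalence relation.

Yes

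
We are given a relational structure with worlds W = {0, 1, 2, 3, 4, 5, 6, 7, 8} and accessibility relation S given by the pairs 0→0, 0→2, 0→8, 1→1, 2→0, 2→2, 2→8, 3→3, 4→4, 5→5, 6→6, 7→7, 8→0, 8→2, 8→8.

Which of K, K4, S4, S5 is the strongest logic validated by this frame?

S5

Transitive (axiom 4): yes — every two-step S-path is closed by a direct edge.
Reflexive (axiom T): yes — every world is S-related to itself.
Euclidean (axiom 5): yes — any two successors of a common world are S-related.
So F validates K, K4, S4, S5. The strongest is S5.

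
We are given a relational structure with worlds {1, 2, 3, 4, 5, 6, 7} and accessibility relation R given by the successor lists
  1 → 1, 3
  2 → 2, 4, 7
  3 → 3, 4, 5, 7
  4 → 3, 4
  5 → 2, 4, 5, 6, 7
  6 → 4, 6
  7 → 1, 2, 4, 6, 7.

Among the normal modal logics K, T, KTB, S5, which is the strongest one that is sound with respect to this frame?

T

Reflexive (axiom T): yes — every world is R-related to itself.
Symmetric (axiom B): no — 1 R 3 but not 3 R 1.
Euclidean (axiom 5): no — 2 R 4 and 2 R 7, but not 4 R 7.
So F validates K, T; KTB would additionally require R to be symmetric. The strongest is T.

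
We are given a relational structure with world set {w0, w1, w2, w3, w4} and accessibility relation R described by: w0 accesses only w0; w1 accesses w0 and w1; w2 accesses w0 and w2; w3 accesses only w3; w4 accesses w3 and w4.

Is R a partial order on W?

Reflexive: yes — every world is R-related to itself.
Transitive: yes — every two-step R-path is closed by a direct edge.
Antisymmetric: yes — no distinct pair is related both ways.
So R is a partial order.

Yes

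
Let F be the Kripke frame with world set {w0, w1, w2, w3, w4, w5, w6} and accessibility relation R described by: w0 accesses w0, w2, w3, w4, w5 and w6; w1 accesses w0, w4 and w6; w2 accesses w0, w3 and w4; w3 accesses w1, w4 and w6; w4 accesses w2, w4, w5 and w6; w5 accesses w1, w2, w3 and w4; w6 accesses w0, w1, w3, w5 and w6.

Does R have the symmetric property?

Symmetric: no — w0 R w3 but not w3 R w0.

No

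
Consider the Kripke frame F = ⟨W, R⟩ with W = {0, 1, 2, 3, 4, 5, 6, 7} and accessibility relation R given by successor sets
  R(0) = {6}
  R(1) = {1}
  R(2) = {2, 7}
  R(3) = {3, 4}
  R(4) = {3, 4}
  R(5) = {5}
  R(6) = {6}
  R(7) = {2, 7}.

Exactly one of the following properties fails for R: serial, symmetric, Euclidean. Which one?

Serial: yes — every world has a successor (e.g. 0 R 6).
Symmetric: no — 0 R 6 but not 6 R 0.
Euclidean: yes — any two successors of a common world are R-related.
Only symmetric fails.

symmetric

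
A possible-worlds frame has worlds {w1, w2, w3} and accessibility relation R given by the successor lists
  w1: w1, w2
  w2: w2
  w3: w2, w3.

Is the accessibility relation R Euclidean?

No

Euclidean: no — w1 R w2 and w1 R w1, but not w2 R w1.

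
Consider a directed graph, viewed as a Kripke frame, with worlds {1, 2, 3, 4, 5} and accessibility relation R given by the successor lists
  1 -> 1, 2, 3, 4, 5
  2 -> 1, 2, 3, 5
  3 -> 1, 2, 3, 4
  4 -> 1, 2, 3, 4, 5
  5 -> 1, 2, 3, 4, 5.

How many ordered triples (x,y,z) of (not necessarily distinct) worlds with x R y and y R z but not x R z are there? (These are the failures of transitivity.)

Enumerating: (2,1,4), (2,3,4), (2,5,4), (3,1,5), (3,2,5), (3,4,5).

6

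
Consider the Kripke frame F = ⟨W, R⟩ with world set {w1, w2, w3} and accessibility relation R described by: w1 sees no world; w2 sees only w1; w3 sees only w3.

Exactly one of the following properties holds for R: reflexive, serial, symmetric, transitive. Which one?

Reflexive: no — w1 is not related to itself.
Serial: no — w1 has no R-successor.
Symmetric: no — w2 R w1 but not w1 R w2.
Transitive: yes — every two-step R-path is closed by a direct edge.
Only transitive holds.

transitive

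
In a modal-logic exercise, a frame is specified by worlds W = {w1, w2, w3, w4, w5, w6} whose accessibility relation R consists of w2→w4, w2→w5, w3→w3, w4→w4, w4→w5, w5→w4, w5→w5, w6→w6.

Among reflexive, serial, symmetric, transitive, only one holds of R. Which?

transitive

Reflexive: no — w1 is not related to itself.
Serial: no — w1 has no R-successor.
Symmetric: no — w2 R w4 but not w4 R w2.
Transitive: yes — every two-step R-path is closed by a direct edge.
Only transitive holds.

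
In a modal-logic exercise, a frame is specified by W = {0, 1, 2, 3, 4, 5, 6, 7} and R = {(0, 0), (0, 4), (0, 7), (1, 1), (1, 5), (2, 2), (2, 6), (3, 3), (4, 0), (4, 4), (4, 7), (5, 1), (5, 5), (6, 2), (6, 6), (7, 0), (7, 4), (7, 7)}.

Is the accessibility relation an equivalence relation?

Yes

Reflexive: yes — every world is R-related to itself.
Symmetric: yes — every pair in R has its reverse in R.
Transitive: yes — every two-step R-path is closed by a direct edge.
So R is an equivalence relation.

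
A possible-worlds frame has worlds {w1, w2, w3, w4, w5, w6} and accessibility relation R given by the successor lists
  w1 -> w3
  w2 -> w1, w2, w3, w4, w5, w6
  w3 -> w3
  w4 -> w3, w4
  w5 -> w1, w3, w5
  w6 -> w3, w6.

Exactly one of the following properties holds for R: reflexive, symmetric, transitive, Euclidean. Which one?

Reflexive: no — w1 is not related to itself.
Symmetric: no — w1 R w3 but not w3 R w1.
Transitive: yes — every two-step R-path is closed by a direct edge.
Euclidean: no — w2 R w1 and w2 R w4, but not w1 R w4.
Only transitive holds.

transitive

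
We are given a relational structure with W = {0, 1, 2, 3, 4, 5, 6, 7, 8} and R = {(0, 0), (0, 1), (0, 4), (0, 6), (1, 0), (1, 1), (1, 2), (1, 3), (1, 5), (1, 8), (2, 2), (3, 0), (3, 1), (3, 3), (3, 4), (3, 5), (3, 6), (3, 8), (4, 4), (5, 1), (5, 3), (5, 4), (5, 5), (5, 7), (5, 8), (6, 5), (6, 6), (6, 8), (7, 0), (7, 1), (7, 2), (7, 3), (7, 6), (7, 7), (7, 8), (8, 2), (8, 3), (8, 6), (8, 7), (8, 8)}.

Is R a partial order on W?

No

Reflexive: yes — every world is R-related to itself.
Transitive: no — 0 R 1 and 1 R 2, but not 0 R 2.
Antisymmetric: no — 0 R 1 and 1 R 0 with 0 ≠ 1.
So R is not a partial order.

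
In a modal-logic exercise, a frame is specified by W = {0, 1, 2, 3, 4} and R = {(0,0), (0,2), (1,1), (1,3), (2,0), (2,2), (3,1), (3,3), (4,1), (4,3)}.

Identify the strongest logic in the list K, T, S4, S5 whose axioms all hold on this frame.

Reflexive (axiom T): no — 4 is not related to itself.
Transitive (axiom 4): yes — every two-step R-path is closed by a direct edge.
Euclidean (axiom 5): yes — any two successors of a common world are R-related.
So F validates K; T would additionally require R to be reflexive. The strongest is K.

K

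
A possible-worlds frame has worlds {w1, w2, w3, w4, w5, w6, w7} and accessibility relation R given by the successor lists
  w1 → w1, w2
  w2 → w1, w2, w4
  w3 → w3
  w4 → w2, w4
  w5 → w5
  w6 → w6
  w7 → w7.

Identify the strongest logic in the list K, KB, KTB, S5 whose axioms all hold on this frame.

Symmetric (axiom B): yes — every pair in R has its reverse in R.
Reflexive (axiom T): yes — every world is R-related to itself.
Euclidean (axiom 5): no — w2 R w1 and w2 R w4, but not w1 R w4.
So F validates K, KB, KTB; S5 would additionally require R to be Euclidean. The strongest is KTB.

KTB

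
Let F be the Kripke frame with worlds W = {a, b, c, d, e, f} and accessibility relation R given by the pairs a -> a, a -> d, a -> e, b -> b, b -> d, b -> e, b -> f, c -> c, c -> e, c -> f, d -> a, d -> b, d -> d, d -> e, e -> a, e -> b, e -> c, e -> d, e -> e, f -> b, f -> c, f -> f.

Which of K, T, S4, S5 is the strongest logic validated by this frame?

T

Reflexive (axiom T): yes — every world is R-related to itself.
Transitive (axiom 4): no — a R d and d R b, but not a R b.
Euclidean (axiom 5): no — b R d and b R f, but not d R f.
So F validates K, T; S4 would additionally require R to be transitive. The strongest is T.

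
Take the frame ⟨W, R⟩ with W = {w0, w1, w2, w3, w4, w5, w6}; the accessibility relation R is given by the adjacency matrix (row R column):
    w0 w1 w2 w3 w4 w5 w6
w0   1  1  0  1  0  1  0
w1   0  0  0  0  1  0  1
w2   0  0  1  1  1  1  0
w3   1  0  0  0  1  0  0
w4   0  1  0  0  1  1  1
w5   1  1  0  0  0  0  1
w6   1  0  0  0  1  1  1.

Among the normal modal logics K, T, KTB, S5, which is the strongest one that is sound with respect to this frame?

K

Reflexive (axiom T): no — w1 is not related to itself.
Symmetric (axiom B): no — w0 R w1 but not w1 R w0.
Euclidean (axiom 5): no — w0 R w1 and w0 R w3, but not w1 R w3.
So F validates K; T would additionally require R to be reflexive. The strongest is K.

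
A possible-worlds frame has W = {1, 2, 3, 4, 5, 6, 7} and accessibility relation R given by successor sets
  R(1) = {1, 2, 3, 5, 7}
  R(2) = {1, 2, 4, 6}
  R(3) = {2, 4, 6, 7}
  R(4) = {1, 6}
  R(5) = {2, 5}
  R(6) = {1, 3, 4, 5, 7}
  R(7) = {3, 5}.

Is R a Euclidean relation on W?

Euclidean: no — 1 R 2 and 1 R 3, but not 2 R 3.

No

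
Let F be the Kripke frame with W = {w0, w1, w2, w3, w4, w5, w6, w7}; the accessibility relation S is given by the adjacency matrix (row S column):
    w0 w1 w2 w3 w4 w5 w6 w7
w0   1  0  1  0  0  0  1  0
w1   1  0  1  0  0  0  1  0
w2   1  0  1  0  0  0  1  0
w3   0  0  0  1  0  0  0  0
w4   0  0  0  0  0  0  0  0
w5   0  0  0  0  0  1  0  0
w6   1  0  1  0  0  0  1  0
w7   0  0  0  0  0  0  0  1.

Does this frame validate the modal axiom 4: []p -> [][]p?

Yes

The schema 4 characterises exactly the transitive frames.
Transitive: yes — every two-step S-path is closed by a direct edge.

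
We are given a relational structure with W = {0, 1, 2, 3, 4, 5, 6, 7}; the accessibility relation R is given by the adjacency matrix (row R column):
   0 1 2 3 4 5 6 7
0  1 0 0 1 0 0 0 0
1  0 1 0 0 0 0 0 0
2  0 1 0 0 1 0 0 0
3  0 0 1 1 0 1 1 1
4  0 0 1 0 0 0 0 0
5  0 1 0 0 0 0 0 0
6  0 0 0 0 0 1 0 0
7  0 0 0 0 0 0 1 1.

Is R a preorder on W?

Reflexive: no — 2 is not related to itself.
Transitive: no — 0 R 3 and 3 R 2, but not 0 R 2.
So R is not a preorder.

No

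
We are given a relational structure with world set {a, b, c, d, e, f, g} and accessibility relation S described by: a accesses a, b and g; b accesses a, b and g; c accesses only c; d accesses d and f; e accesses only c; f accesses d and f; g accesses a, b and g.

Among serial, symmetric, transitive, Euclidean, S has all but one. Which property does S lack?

symmetric

Serial: yes — every world has a successor (e.g. a S a).
Symmetric: no — e S c but not c S e.
Transitive: yes — every two-step S-path is closed by a direct edge.
Euclidean: yes — any two successors of a common world are S-related.
Only symmetric fails.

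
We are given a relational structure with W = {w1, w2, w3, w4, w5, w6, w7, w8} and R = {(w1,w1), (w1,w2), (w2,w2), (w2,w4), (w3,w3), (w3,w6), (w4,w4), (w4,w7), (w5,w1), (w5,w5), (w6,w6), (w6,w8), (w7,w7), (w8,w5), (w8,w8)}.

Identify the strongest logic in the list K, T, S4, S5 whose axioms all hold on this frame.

Reflexive (axiom T): yes — every world is R-related to itself.
Transitive (axiom 4): no — w1 R w2 and w2 R w4, but not w1 R w4.
Euclidean (axiom 5): no — w1 R w2 and w1 R w1, but not w2 R w1.
So F validates K, T; S4 would additionally require R to be transitive. The strongest is T.

T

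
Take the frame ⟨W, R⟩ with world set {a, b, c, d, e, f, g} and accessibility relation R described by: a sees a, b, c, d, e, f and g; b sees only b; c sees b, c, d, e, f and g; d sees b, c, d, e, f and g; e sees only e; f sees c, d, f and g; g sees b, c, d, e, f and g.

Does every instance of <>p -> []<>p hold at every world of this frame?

No

By correspondence theory, 5 is valid on a frame iff R is Euclidean.
Euclidean: no — a R b and a R c, but not b R c.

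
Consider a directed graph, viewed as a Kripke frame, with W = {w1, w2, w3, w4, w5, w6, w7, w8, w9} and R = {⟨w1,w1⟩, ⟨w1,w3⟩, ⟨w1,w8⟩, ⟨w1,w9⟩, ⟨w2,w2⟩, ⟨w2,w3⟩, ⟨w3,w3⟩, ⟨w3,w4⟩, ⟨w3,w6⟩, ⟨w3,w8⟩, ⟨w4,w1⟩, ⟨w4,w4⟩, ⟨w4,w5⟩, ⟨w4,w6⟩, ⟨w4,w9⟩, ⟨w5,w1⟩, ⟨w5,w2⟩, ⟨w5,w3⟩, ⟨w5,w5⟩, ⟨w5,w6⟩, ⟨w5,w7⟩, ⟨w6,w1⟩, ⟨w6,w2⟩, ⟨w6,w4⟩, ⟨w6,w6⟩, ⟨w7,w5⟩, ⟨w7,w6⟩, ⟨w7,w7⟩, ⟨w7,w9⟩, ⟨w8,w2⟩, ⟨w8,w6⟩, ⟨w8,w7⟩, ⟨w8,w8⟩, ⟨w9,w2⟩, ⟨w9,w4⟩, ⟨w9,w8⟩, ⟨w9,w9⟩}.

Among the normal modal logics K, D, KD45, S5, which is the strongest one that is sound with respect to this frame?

Serial (axiom D): yes — every world has a successor (e.g. w1 R w1).
Euclidean (axiom 5): no — w1 R w3 and w1 R w9, but not w3 R w9.
Transitive (axiom 4): no — w1 R w3 and w3 R w4, but not w1 R w4.
Reflexive (axiom T): yes — every world is R-related to itself.
So F validates K, D; KD45 would additionally require R to be Euclidean and transitive. The strongest is D.

D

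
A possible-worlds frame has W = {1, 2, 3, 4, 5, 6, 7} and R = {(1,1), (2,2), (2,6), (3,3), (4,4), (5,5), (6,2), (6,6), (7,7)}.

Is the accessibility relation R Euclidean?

Euclidean: yes — any two successors of a common world are R-related.

Yes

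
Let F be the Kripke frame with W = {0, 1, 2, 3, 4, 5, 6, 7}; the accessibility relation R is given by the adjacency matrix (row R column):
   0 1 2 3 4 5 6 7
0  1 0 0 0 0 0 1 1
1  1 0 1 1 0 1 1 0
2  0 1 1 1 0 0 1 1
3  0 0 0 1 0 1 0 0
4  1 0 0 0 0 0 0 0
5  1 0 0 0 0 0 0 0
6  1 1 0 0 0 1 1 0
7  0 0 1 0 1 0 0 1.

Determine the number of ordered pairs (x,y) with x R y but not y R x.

Enumerating: (0,7), (1,0), (1,3), (1,5), (2,3), (2,6), (3,5), (4,0), (5,0), (6,5), (7,4).

11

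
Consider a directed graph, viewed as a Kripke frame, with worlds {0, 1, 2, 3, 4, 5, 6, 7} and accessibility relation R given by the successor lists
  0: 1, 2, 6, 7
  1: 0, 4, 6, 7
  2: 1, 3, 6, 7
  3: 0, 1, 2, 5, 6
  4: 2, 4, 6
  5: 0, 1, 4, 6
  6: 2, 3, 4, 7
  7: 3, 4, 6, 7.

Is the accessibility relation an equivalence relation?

Reflexive: no — 0 is not related to itself.
Symmetric: no — 0 R 2 but not 2 R 0.
Transitive: no — 0 R 1 and 1 R 4, but not 0 R 4.
So R is not an equivalence relation.

No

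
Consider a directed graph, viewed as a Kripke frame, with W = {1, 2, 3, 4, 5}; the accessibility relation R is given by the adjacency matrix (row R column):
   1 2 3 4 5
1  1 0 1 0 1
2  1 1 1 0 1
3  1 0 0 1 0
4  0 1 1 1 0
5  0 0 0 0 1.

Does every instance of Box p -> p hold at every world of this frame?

By correspondence theory, T is valid on a frame iff R is reflexive.
Reflexive: no — 3 is not related to itself.

No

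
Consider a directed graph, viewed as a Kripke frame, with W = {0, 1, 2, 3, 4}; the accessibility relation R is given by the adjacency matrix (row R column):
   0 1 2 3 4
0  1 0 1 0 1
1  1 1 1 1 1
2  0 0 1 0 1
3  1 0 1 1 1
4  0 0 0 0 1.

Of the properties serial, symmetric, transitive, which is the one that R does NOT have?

Serial: yes — every world has a successor (e.g. 0 R 0).
Symmetric: no — 0 R 2 but not 2 R 0.
Transitive: yes — every two-step R-path is closed by a direct edge.
Only symmetric fails.

symmetric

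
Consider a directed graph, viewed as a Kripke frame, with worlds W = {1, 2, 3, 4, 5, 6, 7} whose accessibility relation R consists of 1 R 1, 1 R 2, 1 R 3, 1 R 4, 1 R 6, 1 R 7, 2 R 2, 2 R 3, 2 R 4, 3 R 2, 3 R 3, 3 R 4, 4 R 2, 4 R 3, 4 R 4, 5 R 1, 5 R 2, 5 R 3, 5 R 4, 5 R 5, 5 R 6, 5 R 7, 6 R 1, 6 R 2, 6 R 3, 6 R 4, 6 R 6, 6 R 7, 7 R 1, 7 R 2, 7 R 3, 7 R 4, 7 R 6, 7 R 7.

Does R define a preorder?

Yes

Reflexive: yes — every world is R-related to itself.
Transitive: yes — every two-step R-path is closed by a direct edge.
So R is a preorder.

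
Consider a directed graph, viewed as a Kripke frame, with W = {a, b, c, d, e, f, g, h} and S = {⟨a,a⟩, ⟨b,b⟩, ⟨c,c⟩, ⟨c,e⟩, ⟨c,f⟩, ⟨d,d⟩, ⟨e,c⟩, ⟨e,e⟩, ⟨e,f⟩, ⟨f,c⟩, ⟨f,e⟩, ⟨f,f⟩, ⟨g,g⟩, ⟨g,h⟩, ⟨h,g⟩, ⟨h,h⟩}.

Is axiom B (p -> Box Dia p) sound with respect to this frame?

Yes

Axiom B corresponds to the accessibility relation being symmetric.
Symmetric: yes — every pair in S has its reverse in S.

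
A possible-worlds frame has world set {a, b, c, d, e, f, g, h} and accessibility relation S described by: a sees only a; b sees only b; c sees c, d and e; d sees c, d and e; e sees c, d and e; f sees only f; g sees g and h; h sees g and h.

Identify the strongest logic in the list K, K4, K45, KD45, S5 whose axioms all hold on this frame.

Transitive (axiom 4): yes — every two-step S-path is closed by a direct edge.
Euclidean (axiom 5): yes — any two successors of a common world are S-related.
Serial (axiom D): yes — every world has a successor (e.g. a S a).
Reflexive (axiom T): yes — every world is S-related to itself.
So F validates K, K4, K45, KD45, S5. The strongest is S5.

S5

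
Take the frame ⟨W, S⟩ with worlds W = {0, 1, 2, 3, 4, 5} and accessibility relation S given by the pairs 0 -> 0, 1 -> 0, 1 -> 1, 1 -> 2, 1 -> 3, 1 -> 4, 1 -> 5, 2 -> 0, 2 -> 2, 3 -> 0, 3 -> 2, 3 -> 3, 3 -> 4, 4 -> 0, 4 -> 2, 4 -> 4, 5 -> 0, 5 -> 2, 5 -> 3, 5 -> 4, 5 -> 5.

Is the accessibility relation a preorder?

Yes

Reflexive: yes — every world is S-related to itself.
Transitive: yes — every two-step S-path is closed by a direct edge.
So S is a preorder.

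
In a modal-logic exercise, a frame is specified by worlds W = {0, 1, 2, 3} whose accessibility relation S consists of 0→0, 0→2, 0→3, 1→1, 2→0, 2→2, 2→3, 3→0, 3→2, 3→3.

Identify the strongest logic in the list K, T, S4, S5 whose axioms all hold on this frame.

Reflexive (axiom T): yes — every world is S-related to itself.
Transitive (axiom 4): yes — every two-step S-path is closed by a direct edge.
Euclidean (axiom 5): yes — any two successors of a common world are S-related.
So F validates K, T, S4, S5. The strongest is S5.

S5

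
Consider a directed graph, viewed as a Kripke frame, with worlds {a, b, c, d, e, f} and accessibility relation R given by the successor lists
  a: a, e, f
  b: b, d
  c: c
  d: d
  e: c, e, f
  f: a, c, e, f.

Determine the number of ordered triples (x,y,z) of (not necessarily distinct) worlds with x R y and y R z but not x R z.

Enumerating: (a,e,c), (a,f,c), (e,f,a).

3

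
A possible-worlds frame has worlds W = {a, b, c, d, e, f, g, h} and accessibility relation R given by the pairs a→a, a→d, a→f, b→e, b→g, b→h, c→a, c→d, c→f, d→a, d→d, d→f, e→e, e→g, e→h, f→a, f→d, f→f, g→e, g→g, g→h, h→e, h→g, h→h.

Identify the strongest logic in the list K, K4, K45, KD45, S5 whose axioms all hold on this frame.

KD45

Transitive (axiom 4): yes — every two-step R-path is closed by a direct edge.
Euclidean (axiom 5): yes — any two successors of a common world are R-related.
Serial (axiom D): yes — every world has a successor (e.g. a R a).
Reflexive (axiom T): no — b is not related to itself.
So F validates K, K4, K45, KD45; S5 would additionally require R to be reflexive. The strongest is KD45.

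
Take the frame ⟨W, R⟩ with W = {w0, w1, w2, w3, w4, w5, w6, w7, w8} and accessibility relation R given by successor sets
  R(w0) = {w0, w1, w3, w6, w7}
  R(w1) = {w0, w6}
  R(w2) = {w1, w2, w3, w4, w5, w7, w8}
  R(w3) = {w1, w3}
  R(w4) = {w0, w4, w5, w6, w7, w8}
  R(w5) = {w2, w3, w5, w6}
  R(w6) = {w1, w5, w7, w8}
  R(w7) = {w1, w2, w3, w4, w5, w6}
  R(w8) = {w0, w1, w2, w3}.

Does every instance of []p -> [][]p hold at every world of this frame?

No

The schema 4 characterises exactly the transitive frames.
Transitive: no — w0 R w6 and w6 R w5, but not w0 R w5.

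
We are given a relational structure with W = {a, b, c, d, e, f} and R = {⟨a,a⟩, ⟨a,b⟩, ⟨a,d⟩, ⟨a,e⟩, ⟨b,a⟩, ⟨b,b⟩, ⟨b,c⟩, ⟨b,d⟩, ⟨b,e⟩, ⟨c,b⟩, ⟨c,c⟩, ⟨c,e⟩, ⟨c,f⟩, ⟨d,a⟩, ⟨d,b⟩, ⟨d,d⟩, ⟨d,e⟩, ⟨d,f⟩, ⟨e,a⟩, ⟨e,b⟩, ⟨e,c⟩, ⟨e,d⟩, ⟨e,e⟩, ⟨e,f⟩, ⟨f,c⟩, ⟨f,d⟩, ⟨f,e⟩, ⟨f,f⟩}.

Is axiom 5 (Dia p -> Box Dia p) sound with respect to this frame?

The schema 5 characterises exactly the Euclidean frames.
Euclidean: no — b R a and b R c, but not a R c.

No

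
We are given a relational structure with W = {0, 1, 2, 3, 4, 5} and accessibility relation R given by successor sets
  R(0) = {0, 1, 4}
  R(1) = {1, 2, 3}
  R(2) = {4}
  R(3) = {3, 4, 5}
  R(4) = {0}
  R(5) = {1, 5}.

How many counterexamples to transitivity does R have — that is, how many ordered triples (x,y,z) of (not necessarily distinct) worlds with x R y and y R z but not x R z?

Enumerating: (0,1,2), (0,1,3), (1,2,4), (1,3,4), (1,3,5), (2,4,0), (3,4,0), (3,5,1), (4,0,1), (4,0,4), (5,1,2), (5,1,3).

12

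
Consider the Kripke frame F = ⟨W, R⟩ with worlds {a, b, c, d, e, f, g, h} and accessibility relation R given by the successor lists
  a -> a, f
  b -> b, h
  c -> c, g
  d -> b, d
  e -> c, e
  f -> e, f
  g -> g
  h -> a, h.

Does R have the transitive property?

No

Transitive: no — a R f and f R e, but not a R e.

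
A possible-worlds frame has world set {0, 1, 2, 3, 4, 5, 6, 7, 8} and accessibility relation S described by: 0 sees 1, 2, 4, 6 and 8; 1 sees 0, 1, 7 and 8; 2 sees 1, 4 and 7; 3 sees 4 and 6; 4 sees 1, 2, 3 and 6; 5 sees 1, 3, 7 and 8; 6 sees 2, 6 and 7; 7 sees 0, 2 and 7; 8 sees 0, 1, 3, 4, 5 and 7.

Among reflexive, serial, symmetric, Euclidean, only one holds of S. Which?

Reflexive: no — 0 is not related to itself.
Serial: yes — every world has a successor (e.g. 0 S 1).
Symmetric: no — 0 S 2 but not 2 S 0.
Euclidean: no — 0 S 1 and 0 S 2, but not 1 S 2.
Only serial holds.

serial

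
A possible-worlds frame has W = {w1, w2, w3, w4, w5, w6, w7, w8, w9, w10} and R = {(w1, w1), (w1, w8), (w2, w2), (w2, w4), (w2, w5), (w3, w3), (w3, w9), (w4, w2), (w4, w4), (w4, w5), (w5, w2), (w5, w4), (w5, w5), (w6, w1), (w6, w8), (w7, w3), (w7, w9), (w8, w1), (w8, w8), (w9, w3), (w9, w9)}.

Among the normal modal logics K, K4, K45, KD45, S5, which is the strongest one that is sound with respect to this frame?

K45

Transitive (axiom 4): yes — every two-step R-path is closed by a direct edge.
Euclidean (axiom 5): yes — any two successors of a common world are R-related.
Serial (axiom D): no — w10 has no R-successor.
Reflexive (axiom T): no — w6 is not related to itself.
So F validates K, K4, K45; KD45 would additionally require R to be serial. The strongest is K45.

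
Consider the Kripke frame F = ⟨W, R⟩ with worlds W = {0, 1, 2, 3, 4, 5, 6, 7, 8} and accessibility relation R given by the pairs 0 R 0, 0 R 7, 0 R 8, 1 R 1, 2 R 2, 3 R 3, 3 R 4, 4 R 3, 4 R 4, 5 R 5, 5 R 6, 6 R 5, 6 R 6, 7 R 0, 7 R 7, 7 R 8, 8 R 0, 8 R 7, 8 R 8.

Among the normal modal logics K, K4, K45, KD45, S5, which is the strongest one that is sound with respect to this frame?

Transitive (axiom 4): yes — every two-step R-path is closed by a direct edge.
Euclidean (axiom 5): yes — any two successors of a common world are R-related.
Serial (axiom D): yes — every world has a successor (e.g. 0 R 0).
Reflexive (axiom T): yes — every world is R-related to itself.
So F validates K, K4, K45, KD45, S5. The strongest is S5.

S5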